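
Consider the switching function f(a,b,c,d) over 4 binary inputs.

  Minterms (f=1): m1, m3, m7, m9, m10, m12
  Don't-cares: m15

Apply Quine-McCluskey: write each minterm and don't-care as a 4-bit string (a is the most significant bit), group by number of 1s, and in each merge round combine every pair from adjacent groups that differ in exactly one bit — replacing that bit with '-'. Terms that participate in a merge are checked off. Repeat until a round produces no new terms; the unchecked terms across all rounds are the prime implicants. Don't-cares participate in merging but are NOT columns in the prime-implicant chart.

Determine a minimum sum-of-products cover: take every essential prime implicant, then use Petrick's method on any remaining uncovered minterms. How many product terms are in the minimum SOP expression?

4

[col 0] 0001*, 0011*, 0111*, 1001*, 1010, 1100, 1111*
[col 1] -001, -111, 0-11, 00-1
Prime implicants: -001, -111, 0-11, 00-1, 1010, 1100
PI chart (minterm → PIs covering it):
  1 | -001,00-1
  3 | 0-11,00-1
  7 | -111,0-11
  9 | -001  (sole → essential)
  10 | 1010  (sole → essential)
  12 | 1100  (sole → essential)
Essential prime implicants: -001, 1010, 1100
Petrick residual → 0-11
Minimum SOP uses 4 PIs: b'c'd + a'cd + ab'cd' + abc'd'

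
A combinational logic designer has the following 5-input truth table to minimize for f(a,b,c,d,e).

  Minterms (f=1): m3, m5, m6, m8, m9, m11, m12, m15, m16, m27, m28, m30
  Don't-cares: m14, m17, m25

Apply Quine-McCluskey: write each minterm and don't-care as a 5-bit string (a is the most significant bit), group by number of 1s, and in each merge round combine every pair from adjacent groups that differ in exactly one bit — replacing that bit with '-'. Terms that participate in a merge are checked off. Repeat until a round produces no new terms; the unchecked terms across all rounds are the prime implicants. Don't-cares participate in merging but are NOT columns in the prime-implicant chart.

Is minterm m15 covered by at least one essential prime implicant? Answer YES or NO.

NO

[col 0] 00011*, 00101, 00110*, 01000*, 01001*, 01011*, 01100*, 01110*, 01111*, 10000*, 10001*, 11001*, 11011*, 11100*, 11110*
[col 1] -1001*, -1011*, -1100*, -1110*, 0-011, 0-110, 01-00, 01-11, 010-1*, 0100-, 011-0*, 0111-, 1-001, 1000-, 110-1*, 111-0*
[col 2] -10-1, -11-0
Prime implicants: -10-1, -11-0, 0-011, 0-110, 00101, 01-00, 01-11, 0100-, 0111-, 1-001, 1000-
PI chart (minterm → PIs covering it):
  3 | 0-011  (sole → essential)
  5 | 00101  (sole → essential)
  6 | 0-110  (sole → essential)
  8 | 01-00,0100-
  9 | -10-1,0100-
  11 | -10-1,0-011,01-11
  12 | -11-0,01-00
  15 | 01-11,0111-
  16 | 1000-  (sole → essential)
  27 | -10-1  (sole → essential)
  28 | -11-0  (sole → essential)
  30 | -11-0  (sole → essential)
Essential prime implicants: -10-1, -11-0, 0-011, 0-110, 00101, 1000-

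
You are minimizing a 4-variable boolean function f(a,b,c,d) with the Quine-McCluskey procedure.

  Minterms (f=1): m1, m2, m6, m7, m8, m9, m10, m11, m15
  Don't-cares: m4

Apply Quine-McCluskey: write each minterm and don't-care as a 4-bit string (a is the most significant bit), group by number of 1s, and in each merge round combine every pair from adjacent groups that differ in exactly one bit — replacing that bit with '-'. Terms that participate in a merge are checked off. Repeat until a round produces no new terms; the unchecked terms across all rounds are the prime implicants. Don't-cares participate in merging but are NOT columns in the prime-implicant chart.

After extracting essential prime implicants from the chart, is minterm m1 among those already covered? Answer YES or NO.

[col 0] 0001*, 0010*, 0100*, 0110*, 0111*, 1000*, 1001*, 1010*, 1011*, 1111*
[col 1] -001, -010, -111, 0-10, 01-0, 011-, 1-11, 10-0*, 10-1*, 100-*, 101-*
[col 2] 10--
Prime implicants: -001, -010, -111, 0-10, 01-0, 011-, 1-11, 10--
PI chart (minterm → PIs covering it):
  1 | -001  (sole → essential)
  2 | -010,0-10
  6 | 0-10,01-0,011-
  7 | -111,011-
  8 | 10--  (sole → essential)
  9 | -001,10--
  10 | -010,10--
  11 | 1-11,10--
  15 | -111,1-11
Essential prime implicants: -001, 10--

YES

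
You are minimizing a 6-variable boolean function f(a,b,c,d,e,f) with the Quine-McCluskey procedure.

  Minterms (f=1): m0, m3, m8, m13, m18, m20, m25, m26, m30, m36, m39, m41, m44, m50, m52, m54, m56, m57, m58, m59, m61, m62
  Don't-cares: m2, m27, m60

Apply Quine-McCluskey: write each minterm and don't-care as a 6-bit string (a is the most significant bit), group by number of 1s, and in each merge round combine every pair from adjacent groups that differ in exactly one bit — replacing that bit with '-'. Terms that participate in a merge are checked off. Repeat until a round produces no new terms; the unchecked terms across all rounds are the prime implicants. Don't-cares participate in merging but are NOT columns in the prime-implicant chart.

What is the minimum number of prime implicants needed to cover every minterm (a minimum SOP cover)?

[col 0] 000000*, 000010*, 000011*, 001000*, 001101, 010010*, 010100*, 011001*, 011010*, 011011*, 011110*, 100100*, 100111, 101001*, 101100*, 110010*, 110100*, 110110*, 111000*, 111001*, 111010*, 111011*, 111100*, 111101*, 111110*
[col 1] -10010*, -10100, -11001*, -11010*, -11011*, -11110*, 0-0010, 00-000, 0000-0, 00001-, 01-010*, 011-10*, 0110-1*, 01101-*, 1-0100*, 1-1001, 1-1100*, 10-100*, 11-010*, 11-100*, 11-110*, 110-10*, 1101-0*, 111-00*, 111-01*, 111-10*, 1110-0*, 1110-1*, 11100-*, 11101-*, 1111-0*, 11110-*
[col 2] -1-010, -11-10, -110-1, -1101-, 1--100, 11--10, 11-1-0, 111--0, 111-0-, 1110--
Prime implicants: -1-010, -10100, -11-10, -110-1, -1101-, 0-0010, 00-000, 0000-0, 00001-, 001101, 1--100, 1-1001, 100111, 11--10, 11-1-0, 111--0, 111-0-, 1110--
PI chart (minterm → PIs covering it):
  0 | 00-000,0000-0
  3 | 00001-  (sole → essential)
  8 | 00-000  (sole → essential)
  13 | 001101  (sole → essential)
  18 | -1-010,0-0010
  20 | -10100  (sole → essential)
  25 | -110-1  (sole → essential)
  26 | -1-010,-11-10,-1101-
  30 | -11-10  (sole → essential)
  36 | 1--100  (sole → essential)
  39 | 100111  (sole → essential)
  41 | 1-1001  (sole → essential)
  44 | 1--100  (sole → essential)
  50 | -1-010,11--10
  52 | -10100,1--100,11-1-0
  54 | 11--10,11-1-0
  56 | 111--0,111-0-,1110--
  57 | -110-1,1-1001,111-0-,1110--
  58 | -1-010,-11-10,-1101-,11--10,111--0,1110--
  59 | -110-1,-1101-,1110--
  61 | 111-0-  (sole → essential)
  62 | -11-10,11--10,11-1-0,111--0
Essential prime implicants: -10100, -11-10, -110-1, 00-000, 00001-, 001101, 1--100, 1-1001, 100111, 111-0-
Petrick residual → -1-010, 11--10
Minimum SOP uses 12 PIs: bd'ef' + bc'de'f' + bcef' + bcd'f + a'b'd'e'f' + a'b'c'd'e + a'b'cde'f + ade'f' + acd'e'f + ab'c'def + abef' + abce'

12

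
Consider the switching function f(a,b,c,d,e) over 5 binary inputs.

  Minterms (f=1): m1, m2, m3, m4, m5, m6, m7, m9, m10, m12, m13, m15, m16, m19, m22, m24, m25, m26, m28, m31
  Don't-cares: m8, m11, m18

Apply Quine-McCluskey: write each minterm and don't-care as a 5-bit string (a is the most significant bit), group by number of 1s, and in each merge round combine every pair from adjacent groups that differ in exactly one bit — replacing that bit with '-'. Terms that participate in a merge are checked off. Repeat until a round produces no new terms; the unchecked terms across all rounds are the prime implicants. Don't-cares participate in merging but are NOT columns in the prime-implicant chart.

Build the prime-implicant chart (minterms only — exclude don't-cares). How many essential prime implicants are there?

[col 0] 00001*, 00010*, 00011*, 00100*, 00101*, 00110*, 00111*, 01000*, 01001*, 01010*, 01011*, 01100*, 01101*, 01111*, 10000*, 10010*, 10011*, 10110*, 11000*, 11001*, 11010*, 11100*, 11111*
[col 1] -0010*, -0011*, -0110*, -1000*, -1001*, -1010*, -1100*, -1111, 0-001*, 0-010*, 0-011*, 0-100*, 0-101*, 0-111*, 00-01*, 00-10*, 00-11*, 000-1*, 0001-*, 001-0*, 001-1*, 0010-*, 0011-*, 01-00*, 01-01*, 01-11*, 010-0*, 010-1*, 0100-*, 0101-*, 011-1*, 0110-*, 1-000*, 1-010*, 10-10*, 100-0*, 1001-*, 11-00*, 110-0*, 1100-*
[col 2] --010, -0-10, -001-, -1-00, -10-0, -100-, 0--01*, 0--11*, 0-0-1*, 0-01-, 0-1-1*, 0-10-, 00--1*, 00-1-, 001--, 01--1*, 01-0-, 010--, 1-0-0
[col 3] 0---1
Prime implicants: --010, -0-10, -001-, -1-00, -10-0, -100-, -1111, 0---1, 0-01-, 0-10-, 00-1-, 001--, 01-0-, 010--, 1-0-0
PI chart (minterm → PIs covering it):
  1 | 0---1  (sole → essential)
  2 | --010,-0-10,-001-,0-01-,00-1-
  3 | -001-,0---1,0-01-,00-1-
  4 | 0-10-,001--
  5 | 0---1,0-10-,001--
  6 | -0-10,00-1-,001--
  7 | 0---1,00-1-,001--
  9 | -100-,0---1,01-0-,010--
  10 | --010,-10-0,0-01-,010--
  12 | -1-00,0-10-,01-0-
  13 | 0---1,0-10-,01-0-
  15 | -1111,0---1
  16 | 1-0-0  (sole → essential)
  19 | -001-  (sole → essential)
  22 | -0-10  (sole → essential)
  24 | -1-00,-10-0,-100-,1-0-0
  25 | -100-  (sole → essential)
  26 | --010,-10-0,1-0-0
  28 | -1-00  (sole → essential)
  31 | -1111  (sole → essential)
Essential prime implicants: -0-10, -001-, -1-00, -100-, -1111, 0---1, 1-0-0

7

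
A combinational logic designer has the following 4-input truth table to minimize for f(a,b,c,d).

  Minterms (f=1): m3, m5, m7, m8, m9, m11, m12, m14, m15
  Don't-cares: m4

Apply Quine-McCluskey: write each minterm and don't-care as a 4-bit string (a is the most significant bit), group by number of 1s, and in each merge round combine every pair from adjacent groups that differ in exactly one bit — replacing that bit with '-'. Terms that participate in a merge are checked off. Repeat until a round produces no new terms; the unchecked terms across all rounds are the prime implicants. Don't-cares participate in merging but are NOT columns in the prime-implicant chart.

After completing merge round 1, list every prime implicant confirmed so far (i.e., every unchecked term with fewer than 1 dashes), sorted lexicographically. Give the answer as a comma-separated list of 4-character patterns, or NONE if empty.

NONE

Round 0: 0011✓ 0100✓ 0101✓ 0111✓ 1000✓ 1001✓ 1011✓ 1100✓ 1110✓ 1111✓
Round 1: -011✓ -100 -111✓ 0-11✓ 01-1 010- 1-00 1-11✓ 10-1 100- 11-0 111-
Round 2: --11
PIs = {--11, -100, 01-1, 010-, 1-00, 10-1, 100-, 11-0, 111-}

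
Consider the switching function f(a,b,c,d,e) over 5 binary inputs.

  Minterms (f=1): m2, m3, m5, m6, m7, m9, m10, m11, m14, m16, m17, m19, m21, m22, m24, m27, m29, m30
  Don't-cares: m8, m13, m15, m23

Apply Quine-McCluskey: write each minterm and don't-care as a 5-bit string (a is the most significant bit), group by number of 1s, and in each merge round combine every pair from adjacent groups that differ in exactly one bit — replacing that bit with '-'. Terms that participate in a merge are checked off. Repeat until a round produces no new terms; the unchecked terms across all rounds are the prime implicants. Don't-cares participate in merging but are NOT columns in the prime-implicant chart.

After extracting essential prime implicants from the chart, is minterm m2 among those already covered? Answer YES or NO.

Round 0: 00010✓ 00011✓ 00101✓ 00110✓ 00111✓ 01000✓ 01001✓ 01010✓ 01011✓ 01101✓ 01110✓ 01111✓ 10000✓ 10001✓ 10011✓ 10101✓ 10110✓ 10111✓ 11000✓ 11011✓ 11101✓ 11110✓
Round 1: -0011✓ -0101✓ -0110✓ -0111✓ -1000 -1011✓ -1101✓ -1110✓ 0-010✓ 0-011✓ 0-101✓ 0-110✓ 0-111✓ 00-10✓ 00-11✓ 0001-✓ 001-1✓ 0011-✓ 01-01✓ 01-10✓ 01-11✓ 010-0✓ 010-1✓ 0100-✓ 0101-✓ 011-1✓ 0111-✓ 1-000 1-011✓ 1-101✓ 1-110✓ 10-01✓ 10-11✓ 100-1✓ 1000- 101-1✓ 1011-✓
Round 2: --011 --101 --110 -0-11 -01-1 -011- 0--10✓ 0--11✓ 0-01-✓ 0-1-1 0-11-✓ 00-1-✓ 01--1 01-1-✓ 010-- 10--1
Round 3: 0--1-
PIs = {--011, --101, --110, -0-11, -01-1, -011-, -1000, 0--1-, 0-1-1, 01--1, 010--, 1-000, 10--1, 1000-}
Coverage chart:
  m2: 0--1- ←essential
  m3: --011,-0-11,0--1-
  m5: --101,-01-1,0-1-1
  m6: --110,-011-,0--1-
  m7: -0-11,-01-1,-011-,0--1-,0-1-1
  m9: 01--1,010--
  m10: 0--1-,010--
  m11: --011,0--1-,01--1,010--
  m14: --110,0--1-
  m16: 1-000,1000-
  m17: 10--1,1000-
  m19: --011,-0-11,10--1
  m21: --101,-01-1,10--1
  m22: --110,-011-
  m24: -1000,1-000
  m27: --011 ←essential
  m29: --101 ←essential
  m30: --110 ←essential
Essential: --011, --101, --110, 0--1-

YES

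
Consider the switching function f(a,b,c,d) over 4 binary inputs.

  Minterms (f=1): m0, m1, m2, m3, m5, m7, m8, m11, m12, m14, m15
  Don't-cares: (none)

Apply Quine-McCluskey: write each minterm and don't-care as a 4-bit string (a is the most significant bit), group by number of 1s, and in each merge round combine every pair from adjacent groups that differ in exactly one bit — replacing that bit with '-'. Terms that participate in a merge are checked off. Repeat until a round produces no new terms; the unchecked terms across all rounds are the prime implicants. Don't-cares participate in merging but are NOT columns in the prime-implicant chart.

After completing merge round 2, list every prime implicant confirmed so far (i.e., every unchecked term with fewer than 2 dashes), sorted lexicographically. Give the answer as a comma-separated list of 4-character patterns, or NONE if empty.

-000, 1-00, 11-0, 111-

[col 0] 0000*, 0001*, 0010*, 0011*, 0101*, 0111*, 1000*, 1011*, 1100*, 1110*, 1111*
[col 1] -000, -011*, -111*, 0-01*, 0-11*, 00-0*, 00-1*, 000-*, 001-*, 01-1*, 1-00, 1-11*, 11-0, 111-
[col 2] --11, 0--1, 00--
Prime implicants: --11, -000, 0--1, 00--, 1-00, 11-0, 111-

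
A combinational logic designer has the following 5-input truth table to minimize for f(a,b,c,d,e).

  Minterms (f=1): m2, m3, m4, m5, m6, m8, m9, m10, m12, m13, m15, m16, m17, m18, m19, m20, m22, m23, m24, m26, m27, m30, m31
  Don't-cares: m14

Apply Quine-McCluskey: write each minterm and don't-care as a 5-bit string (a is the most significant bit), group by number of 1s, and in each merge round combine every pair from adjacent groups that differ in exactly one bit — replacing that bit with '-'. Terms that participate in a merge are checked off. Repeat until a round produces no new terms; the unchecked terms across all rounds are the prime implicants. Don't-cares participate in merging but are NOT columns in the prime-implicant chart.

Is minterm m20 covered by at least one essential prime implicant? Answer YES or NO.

[col 0] 00010*, 00011*, 00100*, 00101*, 00110*, 01000*, 01001*, 01010*, 01100*, 01101*, 01110*, 01111*, 10000*, 10001*, 10010*, 10011*, 10100*, 10110*, 10111*, 11000*, 11010*, 11011*, 11110*, 11111*
[col 1] -0010*, -0011*, -0100*, -0110*, -1000*, -1010*, -1110*, -1111*, 0-010*, 0-100*, 0-101*, 0-110*, 00-10*, 0001-*, 001-0*, 0010-*, 01-00*, 01-01*, 01-10*, 010-0*, 0100-*, 011-0*, 011-1*, 0110-*, 0111-*, 1-000*, 1-010*, 1-011*, 1-110*, 1-111*, 10-00*, 10-10*, 10-11*, 100-0*, 100-1*, 1000-*, 1001-*, 101-0*, 1011-*, 11-10*, 11-11*, 110-0*, 1101-*, 1111-*
[col 2] --010*, --110*, -0-10*, -001-, -01-0, -1-10*, -10-0, -111-, 0--10*, 0-1-0, 0-10-, 01--0, 01-0-, 011--, 1--10*, 1--11*, 1-0-0, 1-01-*, 1-11-*, 10--0, 10-1-*, 100--, 11-1-*
[col 3] ---10, 1--1-
Prime implicants: ---10, -001-, -01-0, -10-0, -111-, 0-1-0, 0-10-, 01--0, 01-0-, 011--, 1--1-, 1-0-0, 10--0, 100--
PI chart (minterm → PIs covering it):
  2 | ---10,-001-
  3 | -001-  (sole → essential)
  4 | -01-0,0-1-0,0-10-
  5 | 0-10-  (sole → essential)
  6 | ---10,-01-0,0-1-0
  8 | -10-0,01--0,01-0-
  9 | 01-0-  (sole → essential)
  10 | ---10,-10-0,01--0
  12 | 0-1-0,0-10-,01--0,01-0-,011--
  13 | 0-10-,01-0-,011--
  15 | -111-,011--
  16 | 1-0-0,10--0,100--
  17 | 100--  (sole → essential)
  18 | ---10,-001-,1--1-,1-0-0,10--0,100--
  19 | -001-,1--1-,100--
  20 | -01-0,10--0
  22 | ---10,-01-0,1--1-,10--0
  23 | 1--1-  (sole → essential)
  24 | -10-0,1-0-0
  26 | ---10,-10-0,1--1-,1-0-0
  27 | 1--1-  (sole → essential)
  30 | ---10,-111-,1--1-
  31 | -111-,1--1-
Essential prime implicants: -001-, 0-10-, 01-0-, 1--1-, 100--

NO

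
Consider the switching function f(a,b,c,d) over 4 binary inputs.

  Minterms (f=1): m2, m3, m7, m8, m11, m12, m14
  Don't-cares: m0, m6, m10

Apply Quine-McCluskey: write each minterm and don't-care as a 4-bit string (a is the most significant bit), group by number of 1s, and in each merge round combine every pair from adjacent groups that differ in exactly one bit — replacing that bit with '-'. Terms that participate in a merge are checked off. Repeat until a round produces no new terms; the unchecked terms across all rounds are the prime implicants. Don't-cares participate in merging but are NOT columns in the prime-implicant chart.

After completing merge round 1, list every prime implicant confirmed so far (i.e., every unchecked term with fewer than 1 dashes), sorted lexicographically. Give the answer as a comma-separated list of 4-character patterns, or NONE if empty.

NONE

[col 0] 0000*, 0010*, 0011*, 0110*, 0111*, 1000*, 1010*, 1011*, 1100*, 1110*
[col 1] -000*, -010*, -011*, -110*, 0-10*, 0-11*, 00-0*, 001-*, 011-*, 1-00*, 1-10*, 10-0*, 101-*, 11-0*
[col 2] --10, -0-0, -01-, 0-1-, 1--0
Prime implicants: --10, -0-0, -01-, 0-1-, 1--0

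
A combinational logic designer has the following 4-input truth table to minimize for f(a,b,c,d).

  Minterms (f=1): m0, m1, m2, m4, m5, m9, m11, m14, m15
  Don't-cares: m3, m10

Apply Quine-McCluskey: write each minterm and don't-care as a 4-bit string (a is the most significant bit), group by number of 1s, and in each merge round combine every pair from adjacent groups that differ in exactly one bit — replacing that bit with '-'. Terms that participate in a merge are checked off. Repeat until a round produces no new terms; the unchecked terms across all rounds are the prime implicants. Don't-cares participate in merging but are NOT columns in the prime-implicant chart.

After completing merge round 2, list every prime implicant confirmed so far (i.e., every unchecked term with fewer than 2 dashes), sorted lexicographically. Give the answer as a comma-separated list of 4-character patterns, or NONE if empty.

NONE

size-2^0 implicants → 0000(✓)  0001(✓)  0010(✓)  0011(✓)  0100(✓)  0101(✓)  1001(✓)  1010(✓)  1011(✓)  1110(✓)  1111(✓)
size-2^1 implicants → -001(✓)  -010(✓)  -011(✓)  0-00(✓)  0-01(✓)  00-0(✓)  00-1(✓)  000-(✓)  001-(✓)  010-(✓)  1-10(✓)  1-11(✓)  10-1(✓)  101-(✓)  111-(✓)
size-2^2 implicants → -0-1  -01-  0-0-  00--  1-1-
Unchecked terms (primes): -0-1, -01-, 0-0-, 00--, 1-1-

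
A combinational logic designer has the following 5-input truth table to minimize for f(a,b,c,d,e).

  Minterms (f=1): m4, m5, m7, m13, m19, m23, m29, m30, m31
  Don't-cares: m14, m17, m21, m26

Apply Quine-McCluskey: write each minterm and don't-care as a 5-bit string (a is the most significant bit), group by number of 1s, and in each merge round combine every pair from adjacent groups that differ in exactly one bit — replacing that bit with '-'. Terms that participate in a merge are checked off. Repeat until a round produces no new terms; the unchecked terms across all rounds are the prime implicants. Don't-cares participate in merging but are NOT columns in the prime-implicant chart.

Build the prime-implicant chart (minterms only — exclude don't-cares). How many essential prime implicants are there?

4

Round 0: 00100✓ 00101✓ 00111✓ 01101✓ 01110✓ 10001✓ 10011✓ 10101✓ 10111✓ 11010✓ 11101✓ 11110✓ 11111✓
Round 1: -0101✓ -0111✓ -1101✓ -1110 0-101✓ 001-1✓ 0010- 1-101✓ 1-111✓ 10-01✓ 10-11✓ 100-1✓ 101-1✓ 11-10 111-1✓ 1111-
Round 2: --101 -01-1 1-1-1 10--1
PIs = {--101, -01-1, -1110, 0010-, 1-1-1, 10--1, 11-10, 1111-}
Coverage chart:
  m4: 0010- ←essential
  m5: --101,-01-1,0010-
  m7: -01-1 ←essential
  m13: --101 ←essential
  m19: 10--1 ←essential
  m23: -01-1,1-1-1,10--1
  m29: --101,1-1-1
  m30: -1110,11-10,1111-
  m31: 1-1-1,1111-
Essential: --101, -01-1, 0010-, 10--1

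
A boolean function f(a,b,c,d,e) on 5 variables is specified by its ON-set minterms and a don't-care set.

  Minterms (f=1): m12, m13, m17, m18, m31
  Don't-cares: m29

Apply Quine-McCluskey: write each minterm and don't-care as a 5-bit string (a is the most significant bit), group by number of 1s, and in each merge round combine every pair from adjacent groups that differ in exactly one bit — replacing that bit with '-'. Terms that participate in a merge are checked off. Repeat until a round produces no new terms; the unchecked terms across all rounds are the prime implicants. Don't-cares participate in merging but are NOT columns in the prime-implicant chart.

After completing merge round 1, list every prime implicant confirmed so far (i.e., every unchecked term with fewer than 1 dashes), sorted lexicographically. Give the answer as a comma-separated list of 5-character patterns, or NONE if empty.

10001, 10010

Round 0: 01100✓ 01101✓ 10001 10010 11101✓ 11111✓
Round 1: -1101 0110- 111-1
PIs = {-1101, 0110-, 10001, 10010, 111-1}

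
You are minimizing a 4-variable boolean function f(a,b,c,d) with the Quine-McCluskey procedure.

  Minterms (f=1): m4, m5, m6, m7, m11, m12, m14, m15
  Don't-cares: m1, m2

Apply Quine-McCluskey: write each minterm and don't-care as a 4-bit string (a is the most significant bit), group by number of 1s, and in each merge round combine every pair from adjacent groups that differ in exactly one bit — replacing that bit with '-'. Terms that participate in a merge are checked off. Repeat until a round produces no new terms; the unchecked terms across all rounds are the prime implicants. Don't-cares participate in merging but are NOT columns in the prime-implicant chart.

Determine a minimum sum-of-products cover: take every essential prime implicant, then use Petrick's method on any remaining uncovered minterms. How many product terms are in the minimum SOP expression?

Round 0: 0001✓ 0010✓ 0100✓ 0101✓ 0110✓ 0111✓ 1011✓ 1100✓ 1110✓ 1111✓
Round 1: -100✓ -110✓ -111✓ 0-01 0-10 01-0✓ 01-1✓ 010-✓ 011-✓ 1-11 11-0✓ 111-✓
Round 2: -1-0 -11- 01--
PIs = {-1-0, -11-, 0-01, 0-10, 01--, 1-11}
Coverage chart:
  m4: -1-0,01--
  m5: 0-01,01--
  m6: -1-0,-11-,0-10,01--
  m7: -11-,01--
  m11: 1-11 ←essential
  m12: -1-0 ←essential
  m14: -1-0,-11-
  m15: -11-,1-11
Essential: -1-0, 1-11
Petrick residual → 01--
Min cover (3 terms): bd' + a'b + acd

3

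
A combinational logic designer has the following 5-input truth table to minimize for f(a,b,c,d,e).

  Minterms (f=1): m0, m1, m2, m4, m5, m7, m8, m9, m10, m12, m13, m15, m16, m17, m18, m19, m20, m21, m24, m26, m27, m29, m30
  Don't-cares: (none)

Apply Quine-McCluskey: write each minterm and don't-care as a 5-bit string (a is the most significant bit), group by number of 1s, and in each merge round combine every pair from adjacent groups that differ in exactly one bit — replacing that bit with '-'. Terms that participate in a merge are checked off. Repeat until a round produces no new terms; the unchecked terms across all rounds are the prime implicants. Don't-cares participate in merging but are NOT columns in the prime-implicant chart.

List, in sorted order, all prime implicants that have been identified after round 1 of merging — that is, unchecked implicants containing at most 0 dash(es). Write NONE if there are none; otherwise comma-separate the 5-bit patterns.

[col 0] 00000*, 00001*, 00010*, 00100*, 00101*, 00111*, 01000*, 01001*, 01010*, 01100*, 01101*, 01111*, 10000*, 10001*, 10010*, 10011*, 10100*, 10101*, 11000*, 11010*, 11011*, 11101*, 11110*
[col 1] -0000*, -0001*, -0010*, -0100*, -0101*, -1000*, -1010*, -1101*, 0-000*, 0-001*, 0-010*, 0-100*, 0-101*, 0-111*, 00-00*, 00-01*, 000-0*, 0000-*, 001-1*, 0010-*, 01-00*, 01-01*, 010-0*, 0100-*, 011-1*, 0110-*, 1-000*, 1-010*, 1-011*, 1-101*, 10-00*, 10-01*, 100-0*, 100-1*, 1000-*, 1001-*, 1010-*, 11-10, 110-0*, 1101-*
[col 2] --000*, --010*, --101, -0-00*, -0-01*, -00-0*, -000-*, -010-*, -10-0*, 0--00*, 0--01*, 0-0-0*, 0-00-*, 0-1-1, 0-10-*, 00-0-*, 01-0-*, 1-0-0*, 1-01-, 10-0-*, 100--
[col 3] --0-0, -0-0-, 0--0-
Prime implicants: --0-0, --101, -0-0-, 0--0-, 0-1-1, 1-01-, 100--, 11-10

NONE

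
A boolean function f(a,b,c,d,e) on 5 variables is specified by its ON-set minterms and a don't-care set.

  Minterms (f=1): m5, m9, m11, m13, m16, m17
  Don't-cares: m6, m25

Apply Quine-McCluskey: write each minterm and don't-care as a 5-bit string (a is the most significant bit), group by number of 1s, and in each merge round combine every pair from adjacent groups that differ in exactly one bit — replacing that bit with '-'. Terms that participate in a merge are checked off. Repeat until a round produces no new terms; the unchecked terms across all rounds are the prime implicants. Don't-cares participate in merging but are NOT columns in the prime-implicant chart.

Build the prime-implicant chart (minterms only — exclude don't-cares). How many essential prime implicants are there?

[col 0] 00101*, 00110, 01001*, 01011*, 01101*, 10000*, 10001*, 11001*
[col 1] -1001, 0-101, 01-01, 010-1, 1-001, 1000-
Prime implicants: -1001, 0-101, 00110, 01-01, 010-1, 1-001, 1000-
PI chart (minterm → PIs covering it):
  5 | 0-101  (sole → essential)
  9 | -1001,01-01,010-1
  11 | 010-1  (sole → essential)
  13 | 0-101,01-01
  16 | 1000-  (sole → essential)
  17 | 1-001,1000-
Essential prime implicants: 0-101, 010-1, 1000-

3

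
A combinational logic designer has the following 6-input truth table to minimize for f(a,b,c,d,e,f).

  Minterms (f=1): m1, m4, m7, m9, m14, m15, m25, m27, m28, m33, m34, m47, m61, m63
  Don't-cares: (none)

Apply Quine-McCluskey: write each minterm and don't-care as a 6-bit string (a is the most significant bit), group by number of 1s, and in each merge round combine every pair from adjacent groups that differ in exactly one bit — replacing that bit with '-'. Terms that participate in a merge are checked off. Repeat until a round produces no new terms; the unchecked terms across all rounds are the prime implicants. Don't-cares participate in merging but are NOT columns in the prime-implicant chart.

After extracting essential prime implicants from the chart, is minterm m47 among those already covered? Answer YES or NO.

NO

[col 0] 000001*, 000100, 000111*, 001001*, 001110*, 001111*, 011001*, 011011*, 011100, 100001*, 100010, 101111*, 111101*, 111111*
[col 1] -00001, -01111, 0-1001, 00-001, 00-111, 00111-, 0110-1, 1-1111, 1111-1
Prime implicants: -00001, -01111, 0-1001, 00-001, 00-111, 000100, 00111-, 0110-1, 011100, 1-1111, 100010, 1111-1
PI chart (minterm → PIs covering it):
  1 | -00001,00-001
  4 | 000100  (sole → essential)
  7 | 00-111  (sole → essential)
  9 | 0-1001,00-001
  14 | 00111-  (sole → essential)
  15 | -01111,00-111,00111-
  25 | 0-1001,0110-1
  27 | 0110-1  (sole → essential)
  28 | 011100  (sole → essential)
  33 | -00001  (sole → essential)
  34 | 100010  (sole → essential)
  47 | -01111,1-1111
  61 | 1111-1  (sole → essential)
  63 | 1-1111,1111-1
Essential prime implicants: -00001, 00-111, 000100, 00111-, 0110-1, 011100, 100010, 1111-1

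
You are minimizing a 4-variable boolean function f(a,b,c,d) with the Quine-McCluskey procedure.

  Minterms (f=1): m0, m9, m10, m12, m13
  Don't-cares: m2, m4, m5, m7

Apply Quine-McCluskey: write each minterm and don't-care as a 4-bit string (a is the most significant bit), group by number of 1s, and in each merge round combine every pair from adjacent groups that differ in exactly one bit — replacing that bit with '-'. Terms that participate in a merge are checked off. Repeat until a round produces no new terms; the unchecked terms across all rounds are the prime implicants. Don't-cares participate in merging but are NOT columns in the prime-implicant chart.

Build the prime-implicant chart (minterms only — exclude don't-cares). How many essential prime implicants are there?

3

[col 0] 0000*, 0010*, 0100*, 0101*, 0111*, 1001*, 1010*, 1100*, 1101*
[col 1] -010, -100*, -101*, 0-00, 00-0, 01-1, 010-*, 1-01, 110-*
[col 2] -10-
Prime implicants: -010, -10-, 0-00, 00-0, 01-1, 1-01
PI chart (minterm → PIs covering it):
  0 | 0-00,00-0
  9 | 1-01  (sole → essential)
  10 | -010  (sole → essential)
  12 | -10-  (sole → essential)
  13 | -10-,1-01
Essential prime implicants: -010, -10-, 1-01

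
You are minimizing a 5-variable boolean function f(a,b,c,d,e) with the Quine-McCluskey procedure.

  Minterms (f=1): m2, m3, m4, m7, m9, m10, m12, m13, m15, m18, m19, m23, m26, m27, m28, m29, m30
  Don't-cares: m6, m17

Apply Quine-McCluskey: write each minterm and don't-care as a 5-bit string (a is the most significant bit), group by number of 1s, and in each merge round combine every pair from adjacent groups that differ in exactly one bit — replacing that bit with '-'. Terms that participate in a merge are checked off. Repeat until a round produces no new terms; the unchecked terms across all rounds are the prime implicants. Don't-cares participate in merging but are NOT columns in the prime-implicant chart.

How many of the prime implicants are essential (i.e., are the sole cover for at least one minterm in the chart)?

size-2^0 implicants → 00010(✓)  00011(✓)  00100(✓)  00110(✓)  00111(✓)  01001(✓)  01010(✓)  01100(✓)  01101(✓)  01111(✓)  10001(✓)  10010(✓)  10011(✓)  10111(✓)  11010(✓)  11011(✓)  11100(✓)  11101(✓)  11110(✓)
size-2^1 implicants → -0010(✓)  -0011(✓)  -0111(✓)  -1010(✓)  -1100(✓)  -1101(✓)  0-010(✓)  0-100  0-111  00-10(✓)  00-11(✓)  0001-(✓)  001-0  0011-(✓)  01-01  011-1  0110-(✓)  1-010(✓)  1-011(✓)  10-11(✓)  100-1  1001-(✓)  11-10  1101-(✓)  111-0  1110-(✓)
size-2^2 implicants → --010  -0-11  -001-  -110-  00-1-  1-01-
Unchecked terms (primes): --010, -0-11, -001-, -110-, 0-100, 0-111, 00-1-, 001-0, 01-01, 011-1, 1-01-, 100-1, 11-10, 111-0
Minterm coverage:
  m2 ⊆ --010,-001-,00-1-
  m3 ⊆ -0-11,-001-,00-1-
  m4 ⊆ 0-100,001-0
  m7 ⊆ -0-11,0-111,00-1-
  m9 ⊆ 01-01 [E]
  m10 ⊆ --010 [E]
  m12 ⊆ -110-,0-100
  m13 ⊆ -110-,01-01,011-1
  m15 ⊆ 0-111,011-1
  m18 ⊆ --010,-001-,1-01-
  m19 ⊆ -0-11,-001-,1-01-,100-1
  m23 ⊆ -0-11 [E]
  m26 ⊆ --010,1-01-,11-10
  m27 ⊆ 1-01- [E]
  m28 ⊆ -110-,111-0
  m29 ⊆ -110- [E]
  m30 ⊆ 11-10,111-0
E = {--010, -0-11, -110-, 01-01, 1-01-}

5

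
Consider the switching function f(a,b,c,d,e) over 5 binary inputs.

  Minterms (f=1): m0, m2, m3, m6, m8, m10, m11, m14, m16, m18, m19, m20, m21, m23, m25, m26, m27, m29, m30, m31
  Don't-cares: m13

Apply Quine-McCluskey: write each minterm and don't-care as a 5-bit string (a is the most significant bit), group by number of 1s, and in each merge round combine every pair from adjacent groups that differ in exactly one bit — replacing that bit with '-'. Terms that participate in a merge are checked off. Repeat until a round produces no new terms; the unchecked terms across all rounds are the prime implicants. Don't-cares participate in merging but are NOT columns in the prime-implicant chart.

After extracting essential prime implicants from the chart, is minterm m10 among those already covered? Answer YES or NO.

YES

Round 0: 00000✓ 00010✓ 00011✓ 00110✓ 01000✓ 01010✓ 01011✓ 01101✓ 01110✓ 10000✓ 10010✓ 10011✓ 10100✓ 10101✓ 10111✓ 11001✓ 11010✓ 11011✓ 11101✓ 11110✓ 11111✓
Round 1: -0000✓ -0010✓ -0011✓ -1010✓ -1011✓ -1101 -1110✓ 0-000✓ 0-010✓ 0-011✓ 0-110✓ 00-10✓ 000-0✓ 0001-✓ 01-10✓ 010-0✓ 0101-✓ 1-010✓ 1-011✓ 1-101✓ 1-111✓ 10-00 10-11✓ 100-0✓ 1001-✓ 101-1✓ 1010- 11-01✓ 11-10✓ 11-11✓ 110-1✓ 1101-✓ 111-1✓ 1111-✓
Round 2: --010✓ --011✓ -00-0 -001-✓ -1-10 -101-✓ 0--10 0-0-0 0-01-✓ 1--11 1-01-✓ 1-1-1 11--1 11-1-
Round 3: --01-
PIs = {--01-, -00-0, -1-10, -1101, 0--10, 0-0-0, 1--11, 1-1-1, 10-00, 1010-, 11--1, 11-1-}
Coverage chart:
  m0: -00-0,0-0-0
  m2: --01-,-00-0,0--10,0-0-0
  m3: --01- ←essential
  m6: 0--10 ←essential
  m8: 0-0-0 ←essential
  m10: --01-,-1-10,0--10,0-0-0
  m11: --01- ←essential
  m14: -1-10,0--10
  m16: -00-0,10-00
  m18: --01-,-00-0
  m19: --01-,1--11
  m20: 10-00,1010-
  m21: 1-1-1,1010-
  m23: 1--11,1-1-1
  m25: 11--1 ←essential
  m26: --01-,-1-10,11-1-
  m27: --01-,1--11,11--1,11-1-
  m29: -1101,1-1-1,11--1
  m30: -1-10,11-1-
  m31: 1--11,1-1-1,11--1,11-1-
Essential: --01-, 0--10, 0-0-0, 11--1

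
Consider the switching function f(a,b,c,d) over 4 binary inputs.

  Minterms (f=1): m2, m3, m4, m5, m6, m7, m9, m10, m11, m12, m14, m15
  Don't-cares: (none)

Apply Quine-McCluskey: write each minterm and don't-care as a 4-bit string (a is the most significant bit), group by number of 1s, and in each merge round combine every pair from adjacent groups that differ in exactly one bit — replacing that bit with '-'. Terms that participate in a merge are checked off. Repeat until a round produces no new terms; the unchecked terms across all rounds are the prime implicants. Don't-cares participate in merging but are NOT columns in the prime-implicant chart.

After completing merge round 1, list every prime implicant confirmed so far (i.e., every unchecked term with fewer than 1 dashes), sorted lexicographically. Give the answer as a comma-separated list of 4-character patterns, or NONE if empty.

NONE

Round 0: 0010✓ 0011✓ 0100✓ 0101✓ 0110✓ 0111✓ 1001✓ 1010✓ 1011✓ 1100✓ 1110✓ 1111✓
Round 1: -010✓ -011✓ -100✓ -110✓ -111✓ 0-10✓ 0-11✓ 001-✓ 01-0✓ 01-1✓ 010-✓ 011-✓ 1-10✓ 1-11✓ 10-1 101-✓ 11-0✓ 111-✓
Round 2: --10✓ --11✓ -01-✓ -1-0 -11-✓ 0-1-✓ 01-- 1-1-✓
Round 3: --1-
PIs = {--1-, -1-0, 01--, 10-1}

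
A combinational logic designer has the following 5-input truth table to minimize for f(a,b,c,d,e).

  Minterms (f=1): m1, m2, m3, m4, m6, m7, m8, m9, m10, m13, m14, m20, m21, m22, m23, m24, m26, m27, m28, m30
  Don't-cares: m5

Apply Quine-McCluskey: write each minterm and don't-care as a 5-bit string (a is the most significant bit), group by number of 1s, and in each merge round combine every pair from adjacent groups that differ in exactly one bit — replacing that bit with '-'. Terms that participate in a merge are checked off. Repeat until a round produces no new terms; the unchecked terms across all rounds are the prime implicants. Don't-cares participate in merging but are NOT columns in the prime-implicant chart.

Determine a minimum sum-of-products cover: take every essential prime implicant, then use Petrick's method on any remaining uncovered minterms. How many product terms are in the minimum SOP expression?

Round 0: 00001✓ 00010✓ 00011✓ 00100✓ 00101✓ 00110✓ 00111✓ 01000✓ 01001✓ 01010✓ 01101✓ 01110✓ 10100✓ 10101✓ 10110✓ 10111✓ 11000✓ 11010✓ 11011✓ 11100✓ 11110✓
Round 1: -0100✓ -0101✓ -0110✓ -0111✓ -1000✓ -1010✓ -1110✓ 0-001✓ 0-010✓ 0-101✓ 0-110✓ 00-01✓ 00-10✓ 00-11✓ 000-1✓ 0001-✓ 001-0✓ 001-1✓ 0010-✓ 0011-✓ 01-01✓ 01-10✓ 010-0✓ 0100- 1-100✓ 1-110✓ 101-0✓ 101-1✓ 1010-✓ 1011-✓ 11-00✓ 11-10✓ 110-0✓ 1101- 111-0✓
Round 2: --110 -01-0✓ -01-1✓ -010-✓ -011-✓ -1-10 -10-0 0--01 0--10 00--1 00-1- 001--✓ 1-1-0 101--✓ 11--0
Round 3: -01--
PIs = {--110, -01--, -1-10, -10-0, 0--01, 0--10, 00--1, 00-1-, 0100-, 1-1-0, 11--0, 1101-}
Coverage chart:
  m1: 0--01,00--1
  m2: 0--10,00-1-
  m3: 00--1,00-1-
  m4: -01-- ←essential
  m6: --110,-01--,0--10,00-1-
  m7: -01--,00--1,00-1-
  m8: -10-0,0100-
  m9: 0--01,0100-
  m10: -1-10,-10-0,0--10
  m13: 0--01 ←essential
  m14: --110,-1-10,0--10
  m20: -01--,1-1-0
  m21: -01-- ←essential
  m22: --110,-01--,1-1-0
  m23: -01-- ←essential
  m24: -10-0,11--0
  m26: -1-10,-10-0,11--0,1101-
  m27: 1101- ←essential
  m28: 1-1-0,11--0
  m30: --110,-1-10,1-1-0,11--0
Essential: -01--, 0--01, 1101-
Petrick residual → --110, -10-0, 00-1-, 1-1-0
Min cover (7 terms): cde' + b'c + bc'e' + a'd'e + a'b'd + ace' + abc'd

7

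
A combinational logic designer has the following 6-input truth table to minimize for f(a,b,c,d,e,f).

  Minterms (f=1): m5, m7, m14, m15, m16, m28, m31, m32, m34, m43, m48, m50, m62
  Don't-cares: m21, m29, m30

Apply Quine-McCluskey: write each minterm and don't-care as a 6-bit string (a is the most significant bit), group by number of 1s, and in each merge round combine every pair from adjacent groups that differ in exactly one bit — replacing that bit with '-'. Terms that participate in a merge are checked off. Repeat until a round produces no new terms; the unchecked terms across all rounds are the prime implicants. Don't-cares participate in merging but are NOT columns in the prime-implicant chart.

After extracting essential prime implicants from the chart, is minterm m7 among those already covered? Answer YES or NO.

[col 0] 000101*, 000111*, 001110*, 001111*, 010000*, 010101*, 011100*, 011101*, 011110*, 011111*, 100000*, 100010*, 101011, 110000*, 110010*, 111110*
[col 1] -10000, -11110, 0-0101, 0-1110*, 0-1111*, 00-111, 0001-1, 00111-*, 01-101, 0111-0*, 0111-1*, 01110-*, 01111-*, 1-0000*, 1-0010*, 1000-0*, 1100-0*
[col 2] 0-111-, 0111--, 1-00-0
Prime implicants: -10000, -11110, 0-0101, 0-111-, 00-111, 0001-1, 01-101, 0111--, 1-00-0, 101011
PI chart (minterm → PIs covering it):
  5 | 0-0101,0001-1
  7 | 00-111,0001-1
  14 | 0-111-  (sole → essential)
  15 | 0-111-,00-111
  16 | -10000  (sole → essential)
  28 | 0111--  (sole → essential)
  31 | 0-111-,0111--
  32 | 1-00-0  (sole → essential)
  34 | 1-00-0  (sole → essential)
  43 | 101011  (sole → essential)
  48 | -10000,1-00-0
  50 | 1-00-0  (sole → essential)
  62 | -11110  (sole → essential)
Essential prime implicants: -10000, -11110, 0-111-, 0111--, 1-00-0, 101011

NO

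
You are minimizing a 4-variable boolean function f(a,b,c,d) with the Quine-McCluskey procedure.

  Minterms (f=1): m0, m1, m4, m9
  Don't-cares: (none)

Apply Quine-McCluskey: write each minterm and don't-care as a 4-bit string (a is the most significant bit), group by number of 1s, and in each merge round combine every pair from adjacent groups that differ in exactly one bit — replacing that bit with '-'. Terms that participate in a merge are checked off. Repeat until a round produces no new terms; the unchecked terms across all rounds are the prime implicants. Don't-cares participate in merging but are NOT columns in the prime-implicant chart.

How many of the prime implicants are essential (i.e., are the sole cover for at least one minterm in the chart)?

2

[col 0] 0000*, 0001*, 0100*, 1001*
[col 1] -001, 0-00, 000-
Prime implicants: -001, 0-00, 000-
PI chart (minterm → PIs covering it):
  0 | 0-00,000-
  1 | -001,000-
  4 | 0-00  (sole → essential)
  9 | -001  (sole → essential)
Essential prime implicants: -001, 0-00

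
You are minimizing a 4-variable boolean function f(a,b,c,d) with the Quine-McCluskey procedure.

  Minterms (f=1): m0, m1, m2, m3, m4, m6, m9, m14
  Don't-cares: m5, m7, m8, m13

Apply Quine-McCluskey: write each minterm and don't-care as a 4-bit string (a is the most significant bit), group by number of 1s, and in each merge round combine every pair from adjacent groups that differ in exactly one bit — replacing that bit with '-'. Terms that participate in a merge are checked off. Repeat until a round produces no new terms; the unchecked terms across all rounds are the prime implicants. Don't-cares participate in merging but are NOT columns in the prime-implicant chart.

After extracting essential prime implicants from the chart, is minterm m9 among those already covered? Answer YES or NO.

NO

size-2^0 implicants → 0000(✓)  0001(✓)  0010(✓)  0011(✓)  0100(✓)  0101(✓)  0110(✓)  0111(✓)  1000(✓)  1001(✓)  1101(✓)  1110(✓)
size-2^1 implicants → -000(✓)  -001(✓)  -101(✓)  -110  0-00(✓)  0-01(✓)  0-10(✓)  0-11(✓)  00-0(✓)  00-1(✓)  000-(✓)  001-(✓)  01-0(✓)  01-1(✓)  010-(✓)  011-(✓)  1-01(✓)  100-(✓)
size-2^2 implicants → --01  -00-  0--0(✓)  0--1(✓)  0-0-(✓)  0-1-(✓)  00--(✓)  01--(✓)
size-2^3 implicants → 0---
Unchecked terms (primes): --01, -00-, -110, 0---
Minterm coverage:
  m0 ⊆ -00-,0---
  m1 ⊆ --01,-00-,0---
  m2 ⊆ 0--- [E]
  m3 ⊆ 0--- [E]
  m4 ⊆ 0--- [E]
  m6 ⊆ -110,0---
  m9 ⊆ --01,-00-
  m14 ⊆ -110 [E]
E = {-110, 0---}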